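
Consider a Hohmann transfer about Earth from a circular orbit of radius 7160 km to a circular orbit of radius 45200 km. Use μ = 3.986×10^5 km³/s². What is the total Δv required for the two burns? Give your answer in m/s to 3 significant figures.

Transfer-ellipse semi-major axis a_t = (r₁ + r₂)/2 = (7160 + 45200)/2 = 26180 km.
At r₁ the circular-orbit speed is v₁ = √(μ/r₁) = 7.46126 km/s.
On the transfer ellipse at r₁, vis-viva equation gives v_p = √[μ(2/r₁ − 1/a_t)] = 9.80385 km/s.
First burn Δv₁ = |v_p − v₁| = 2.3426 km/s.
Circular speed at r₂: v₂ = √(μ/r₂) = 2.9696 km/s.
Transfer-orbit speed at r₂: v_a = √[μ(2/r₂ − 1/a_t)] = 1.5530 km/s.
Second burn Δv₂ = |v₂ − v_a| = 1.4166 km/s.
Δv = Δv₁ + Δv₂ = 2.3426 + 1.4166 = 3.759 km/s.

Δv = 3760 m/s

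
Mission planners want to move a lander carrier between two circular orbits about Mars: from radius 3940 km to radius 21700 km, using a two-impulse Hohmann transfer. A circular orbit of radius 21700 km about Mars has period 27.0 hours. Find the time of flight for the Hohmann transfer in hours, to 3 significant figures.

t = 6.13 hours

From Kepler's third law T² = 4π²r³/μ at r = 21700 km, T = 27.0 hours = 27.0 × 3600 s = 97200 s: μ = 4π²r³/T² = 42697.9 km³/s².
Transfer-ellipse semi-major axis a_t = (r₁ + r₂)/2 = (3940 + 21700)/2 = 12820 km.
Half the transfer-orbit period gives t = π√(a_t³/μ) = 22070 s.
Converting: 22070 s ÷ 3600 s/hour = 6.13 hours.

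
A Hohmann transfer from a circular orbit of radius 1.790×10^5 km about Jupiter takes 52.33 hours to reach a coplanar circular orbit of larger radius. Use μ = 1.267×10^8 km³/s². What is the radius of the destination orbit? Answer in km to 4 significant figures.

Transfer time t = 52.33 hours = 1.88388×10^5 s, and t = π√(a_t³/μ).
So a_t = (μ t²/π²)^(1/3) = (1.267×10^8 × (1.88388×10^5)² / π²)^(1/3) = 7.6947×10^5 km.
Since a_t = (r₁ + r₂)/2, r₂ = 2a_t − r₁ = 2×7.6947×10^5 − 1.790×10^5 = 1.35994×10^6 km.

r₂ = 1.360×10^6 km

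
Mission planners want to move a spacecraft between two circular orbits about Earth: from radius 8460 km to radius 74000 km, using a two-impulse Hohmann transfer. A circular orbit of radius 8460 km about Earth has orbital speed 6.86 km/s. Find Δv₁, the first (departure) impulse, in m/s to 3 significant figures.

From the circular-orbit relation v² = μ/r at r = 8460 km: μ = v²r = (6.86)² × 8460 = 3.98124×10^5 km³/s².
The Hohmann ellipse has a_t = (r₁ + r₂)/2 = 41230 km.
Circular speed at r = 8460 km: v_c = √(μ/r) = 6.860 km/s.
Transfer-orbit speed at the same r (vis-viva, a = a_t): v_t = √[μ(2/r − 1/a_t)] = 9.190 km/s.
Δv₁ = |v_t − v_c| = |9.190 − 6.860| = 2.330 km/s.

Δv₁ = 2330 m/s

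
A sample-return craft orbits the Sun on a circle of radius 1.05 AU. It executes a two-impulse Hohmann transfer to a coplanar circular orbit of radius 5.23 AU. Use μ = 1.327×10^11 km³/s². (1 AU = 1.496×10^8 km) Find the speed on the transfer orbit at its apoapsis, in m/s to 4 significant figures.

v = 7531 m/s

In km: r₁ = 1.05 × 1.496×10^8 = 1.5708×10^8 km; r₂ = 5.23 × 1.496×10^8 = 7.82408×10^8 km.
The Hohmann ellipse has a_t = (r₁ + r₂)/2 = 4.69744×10^8 km.
The apoapsis of the transfer ellipse is at r = 7.82408×10^8 km.
Applying v² = μ(2/r − 1/a_t): v = 7.531 km/s.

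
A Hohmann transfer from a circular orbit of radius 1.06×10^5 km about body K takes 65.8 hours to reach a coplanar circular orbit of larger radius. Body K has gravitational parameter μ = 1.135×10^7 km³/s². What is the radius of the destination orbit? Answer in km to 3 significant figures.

Transfer time t = 65.8 hours = 2.3688×10^5 s, and t = π√(a_t³/μ).
So a_t = (μ t²/π²)^(1/3) = (1.135×10^7 × (2.3688×10^5)² / π²)^(1/3) = 4.0110×10^5 km.
Since a_t = (r₁ + r₂)/2, r₂ = 2a_t − r₁ = 2×4.0110×10^5 − 1.060×10^5 = 6.962×10^5 km.

r₂ = 6.96×10^5 km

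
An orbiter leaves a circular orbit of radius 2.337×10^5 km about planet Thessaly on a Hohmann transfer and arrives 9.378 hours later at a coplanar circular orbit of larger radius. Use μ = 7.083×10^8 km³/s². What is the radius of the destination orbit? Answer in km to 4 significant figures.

r₂ = 6.345×10^5 km

Transfer time t = 9.378 hours = 33760.8 s, and t = π√(a_t³/μ).
So a_t = (μ t²/π²)^(1/3) = (7.083×10^8 × (33760.8)² / π²)^(1/3) = 4.3409×10^5 km.
Since a_t = (r₁ + r₂)/2, r₂ = 2a_t − r₁ = 2×4.3409×10^5 − 2.337×10^5 = 6.3448×10^5 km.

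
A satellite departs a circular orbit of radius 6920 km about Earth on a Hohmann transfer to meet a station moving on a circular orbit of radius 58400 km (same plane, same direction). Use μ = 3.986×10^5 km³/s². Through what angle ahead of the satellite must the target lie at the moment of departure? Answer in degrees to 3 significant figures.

φ = 105°

The Hohmann ellipse has a_t = (r₁ + r₂)/2 = 32660 km.
Transfer time t = π√(a_t³/μ) = 29370 s.
The target's mean motion on its circular orbit is ω₂ = √(μ/r₂³) = 4.4735×10^-5 rad/s.
Angle swept by the target during transfer: ω₂·t = 1.3139 rad = 75.28°.
The satellite traverses 180° on the transfer ellipse, so the target must lead by 180° − 75.28° = 105°.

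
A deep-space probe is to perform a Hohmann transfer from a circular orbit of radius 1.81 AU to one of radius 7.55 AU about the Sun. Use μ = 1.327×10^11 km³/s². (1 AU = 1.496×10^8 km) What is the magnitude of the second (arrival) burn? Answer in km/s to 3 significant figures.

In km: r₁ = 1.81 × 1.496×10^8 = 2.70776×10^8 km; r₂ = 7.55 × 1.496×10^8 = 1.12948×10^9 km.
Semi-major axis of the transfer orbit: a_t = (2.70776×10^8 + 1.12948×10^9)/2 = 7.00128×10^8 km.
On the circular orbit at r = 1.12948×10^9 km, v_c = √(μ/r) = 10.839 km/s.
Vis-viva on the transfer ellipse at r = 1.12948×10^9 km gives v_t = √[μ(2/r − 1/a_t)] = 6.7408 km/s.
Δv₂ = |v_t − v_c| = |6.7408 − 10.839| = 4.098 km/s.

Δv₂ = 4.10 km/s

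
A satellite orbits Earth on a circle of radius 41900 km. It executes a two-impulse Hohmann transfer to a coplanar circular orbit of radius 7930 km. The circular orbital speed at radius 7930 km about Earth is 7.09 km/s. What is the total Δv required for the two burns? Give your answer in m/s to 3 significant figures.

Δv = 3450 m/s

From the circular-orbit relation v² = μ/r at r = 7930 km: μ = v²r = (7.09)² × 7930 = 3.98626×10^5 km³/s².
Transfer-ellipse semi-major axis a_t = (r₁ + r₂)/2 = (41900 + 7930)/2 = 24915 km.
Circular speed at r₁: v₁ = √(μ/r₁) = √(3.98626×10^5/41900) = 3.0844 km/s.
Transfer-orbit speed at r₁ (v² = μ(2/r − 1/a)): v_a = √[μ(2/r₁ − 1/a_t)] = 1.7401 km/s.
First burn Δv₁ = |v_a − v₁| = 1.3443 km/s.
Circular speed at r₂: v₂ = √(μ/r₂) = 7.0900 km/s.
Transfer-orbit speed at r₂: v_p = √[μ(2/r₂ − 1/a_t)] = 9.1944 km/s.
Second burn Δv₂ = |v₂ − v_p| = 2.1044 km/s.
Δv = Δv₁ + Δv₂ = 1.3443 + 2.1044 = 3.449 km/s.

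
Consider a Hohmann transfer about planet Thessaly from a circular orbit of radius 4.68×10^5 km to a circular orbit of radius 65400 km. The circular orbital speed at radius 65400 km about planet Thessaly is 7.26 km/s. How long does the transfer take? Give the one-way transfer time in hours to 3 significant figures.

t = 64.7 hours

From the circular-orbit relation v² = μ/r at r = 65400 km: μ = v²r = (7.26)² × 65400 = 3.44708×10^6 km³/s².
Transfer-ellipse semi-major axis a_t = (r₁ + r₂)/2 = (4.680×10^5 + 65400)/2 = 2.667×10^5 km.
Half the transfer-orbit period gives t = π√(a_t³/μ) = 2.3306×10^5 s.
Converting: 2.3306×10^5 s ÷ 3600 s/hour = 64.7 hours.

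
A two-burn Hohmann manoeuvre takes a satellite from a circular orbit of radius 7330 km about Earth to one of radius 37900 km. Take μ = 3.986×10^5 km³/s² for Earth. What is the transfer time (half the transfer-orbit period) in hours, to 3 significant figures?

The Hohmann ellipse has a_t = (r₁ + r₂)/2 = 22615 km.
By Kepler's third law the transfer-orbit period is T = 2π√(a_t³/μ), so t = T/2 = 16920 s.
Converting: 16920 s ÷ 3600 s/hour = 4.70 hours.

t = 4.70 hours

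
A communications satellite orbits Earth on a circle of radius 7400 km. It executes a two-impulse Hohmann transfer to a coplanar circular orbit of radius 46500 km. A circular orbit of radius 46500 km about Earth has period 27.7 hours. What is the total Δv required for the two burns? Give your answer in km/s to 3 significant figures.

From Kepler's third law T² = 4π²r³/μ at r = 46500 km, T = 27.7 hours = 27.7 × 3600 s = 99720 s: μ = 4π²r³/T² = 3.99166×10^5 km³/s².
Transfer-ellipse semi-major axis a_t = (r₁ + r₂)/2 = (7400 + 46500)/2 = 26950 km.
At r₁ the circular-orbit speed is v₁ = √(μ/r₁) = 7.34448 km/s.
On the transfer ellipse at r₁, vis-viva equation gives v_p = √[μ(2/r₁ − 1/a_t)] = 9.64735 km/s.
First burn Δv₁ = |v_p − v₁| = 2.30287 km/s.
At r₂, v₂ = √(μ/r₂) = 2.929885 km/s.
Transfer-orbit speed at r₂: v_a = √[μ(2/r₂ − 1/a_t)] = 1.535278 km/s.
Second burn Δv₂ = |v₂ − v_a| = 1.39461 km/s.
Total Δv = Δv₁ + Δv₂ = 3.697 km/s.

Δv = 3.70 km/s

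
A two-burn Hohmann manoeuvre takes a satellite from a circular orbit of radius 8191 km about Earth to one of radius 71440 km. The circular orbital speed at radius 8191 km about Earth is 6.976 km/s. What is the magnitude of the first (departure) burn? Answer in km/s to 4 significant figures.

Δv₁ = 2.368 km/s

From the circular-orbit relation v² = μ/r at r = 8191 km: μ = v²r = (6.976)² × 8191 = 3.98612×10^5 km³/s².
The Hohmann ellipse has a_t = (r₁ + r₂)/2 = 39815.5 km.
Circular speed at r = 8191 km: v_c = √(μ/r) = 6.976 km/s.
Vis-viva on the transfer ellipse at r = 8191 km gives v_t = √[μ(2/r − 1/a_t)] = 9.344 km/s.
Δv₁ = |v_t − v_c| = |9.344 − 6.976| = 2.368 km/s.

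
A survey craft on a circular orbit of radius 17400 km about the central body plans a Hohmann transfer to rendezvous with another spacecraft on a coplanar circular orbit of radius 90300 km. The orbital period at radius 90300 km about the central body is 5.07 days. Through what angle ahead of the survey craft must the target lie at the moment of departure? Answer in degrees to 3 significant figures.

From Kepler's third law T² = 4π²r³/μ at r = 90300 km, T = 5.07 days = 5.07 × 86400 s = 4.38048×10^5 s: μ = 4π²r³/T² = 1.51488×10^5 km³/s².
The Hohmann ellipse has a_t = (r₁ + r₂)/2 = 53850 km.
Transfer time t = π√(a_t³/μ) = 1.008646×10^5 s.
Target angular speed ω₂ = √(μ/r₂³) = 1.434360×10^-5 rad/s.
Angle swept by the target during transfer: ω₂·t = 1.44676 rad = 82.89°.
Arrival is 180° from departure on the ellipse, so φ = 180° − 82.89° = 97.1°.

φ = 97.1°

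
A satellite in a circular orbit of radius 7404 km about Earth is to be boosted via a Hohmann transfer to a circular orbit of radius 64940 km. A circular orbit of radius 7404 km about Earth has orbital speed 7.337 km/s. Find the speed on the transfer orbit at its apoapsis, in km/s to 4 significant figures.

v = 1.121 km/s

From the circular-orbit relation v² = μ/r at r = 7404 km: μ = v²r = (7.337)² × 7404 = 3.98569×10^5 km³/s².
The Hohmann ellipse has a_t = (r₁ + r₂)/2 = 36172 km.
The apoapsis of the transfer ellipse is at r = 64940 km.
Applying v² = μ(2/r − 1/a_t): v = 1.121 km/s.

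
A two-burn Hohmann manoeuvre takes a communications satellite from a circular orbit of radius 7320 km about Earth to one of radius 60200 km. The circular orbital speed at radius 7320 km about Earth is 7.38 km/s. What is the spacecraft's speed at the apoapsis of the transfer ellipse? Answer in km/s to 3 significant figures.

From the circular-orbit relation v² = μ/r at r = 7320 km: μ = v²r = (7.38)² × 7320 = 3.98679×10^5 km³/s².
Transfer-ellipse semi-major axis a_t = (r₁ + r₂)/2 = (7320 + 60200)/2 = 33760 km.
At apoapsis, r = 60200 km.
From the vis-viva equation, v = √[μ(2/r − 1/a_t)] = 1.198 km/s.

v = 1.20 km/s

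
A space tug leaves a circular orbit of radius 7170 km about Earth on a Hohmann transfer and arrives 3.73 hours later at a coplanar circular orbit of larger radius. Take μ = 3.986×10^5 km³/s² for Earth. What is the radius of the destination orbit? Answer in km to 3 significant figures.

r₂ = 31600 km

Transfer time t = 3.73 hours = 13428 s, and t = π√(a_t³/μ).
So a_t = (μ t²/π²)^(1/3) = (3.986×10^5 × (13428)² / π²)^(1/3) = 19383 km.
Since a_t = (r₁ + r₂)/2, r₂ = 2a_t − r₁ = 2×19383 − 7170 = 31596 km.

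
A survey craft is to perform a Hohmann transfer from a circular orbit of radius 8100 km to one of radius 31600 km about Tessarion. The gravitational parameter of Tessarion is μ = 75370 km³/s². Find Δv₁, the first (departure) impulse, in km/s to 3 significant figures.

Transfer-ellipse semi-major axis a_t = (r₁ + r₂)/2 = (8100 + 31600)/2 = 19850 km.
Circular speed at r = 8100 km: v_c = √(μ/r) = 3.0504 km/s.
Vis-viva on the transfer ellipse at r = 8100 km gives v_t = √[μ(2/r − 1/a_t)] = 3.8488 km/s.
Δv₁ = |v_t − v_c| = |3.8488 − 3.0504| = 0.7984 km/s.

Δv₁ = 0.798 km/s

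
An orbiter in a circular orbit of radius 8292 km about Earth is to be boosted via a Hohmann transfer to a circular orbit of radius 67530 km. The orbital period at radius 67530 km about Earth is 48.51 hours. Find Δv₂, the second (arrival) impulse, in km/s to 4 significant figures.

Δv₂ = 1.293 km/s

From Kepler's third law T² = 4π²r³/μ at r = 67530 km, T = 48.51 hours = 48.51 × 3600 s = 1.74636×10^5 s: μ = 4π²r³/T² = 3.98641×10^5 km³/s².
Transfer-ellipse semi-major axis a_t = (r₁ + r₂)/2 = (8292 + 67530)/2 = 37911 km.
Circular speed at r = 67530 km: v_c = √(μ/r) = 2.4296 km/s.
Transfer-orbit speed at the same r (vis-viva, a = a_t): v_t = √[μ(2/r − 1/a_t)] = 1.1363 km/s.
Δv₂ = |v_t − v_c| = |1.1363 − 2.4296| = 1.293 km/s.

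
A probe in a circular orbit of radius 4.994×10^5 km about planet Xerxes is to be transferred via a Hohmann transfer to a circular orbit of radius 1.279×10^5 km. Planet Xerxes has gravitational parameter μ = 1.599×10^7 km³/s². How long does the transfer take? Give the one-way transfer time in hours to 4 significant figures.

t = 38.33 hours

Transfer-ellipse semi-major axis a_t = (r₁ + r₂)/2 = (4.994×10^5 + 1.279×10^5)/2 = 3.1365×10^5 km.
By Kepler's third law the transfer-orbit period is T = 2π√(a_t³/μ), so t = T/2 = 1.380×10^5 s.
Converting: 1.380×10^5 s ÷ 3600 s/hour = 38.33 hours.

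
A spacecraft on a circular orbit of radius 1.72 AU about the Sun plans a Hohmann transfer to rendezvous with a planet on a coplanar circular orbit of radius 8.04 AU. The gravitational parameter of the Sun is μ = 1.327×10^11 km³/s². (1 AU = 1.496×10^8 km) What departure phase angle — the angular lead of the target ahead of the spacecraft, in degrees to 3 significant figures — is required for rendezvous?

φ = 94.9°

In km: r₁ = 1.72 × 1.496×10^8 = 2.57312×10^8 km; r₂ = 8.04 × 1.496×10^8 = 1.202784×10^9 km.
Transfer-ellipse semi-major axis a_t = (r₁ + r₂)/2 = (2.57312×10^8 + 1.202784×10^9)/2 = 7.30048×10^8 km.
The half-period of the transfer ellipse is t = π√(a_t³/μ) = 1.70115×10^8 s.
The target's mean motion on its circular orbit is ω₂ = √(μ/r₂³) = 8.73281×10^-9 rad/s.
Angle swept by the target during transfer: ω₂·t = 1.4856 rad = 85.12°.
The spacecraft traverses 180° on the transfer ellipse, so the target must lead by 180° − 85.12° = 94.9°.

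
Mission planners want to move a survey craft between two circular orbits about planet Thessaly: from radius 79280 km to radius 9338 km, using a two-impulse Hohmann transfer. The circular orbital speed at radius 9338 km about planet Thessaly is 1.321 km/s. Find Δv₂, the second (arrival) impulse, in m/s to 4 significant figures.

From the circular-orbit relation v² = μ/r at r = 9338 km: μ = v²r = (1.321)² × 9338 = 16295.2 km³/s².
The Hohmann ellipse has a_t = (r₁ + r₂)/2 = 44309 km.
On the circular orbit at r = 9338 km, v_c = √(μ/r) = 1.321 km/s.
Vis-viva on the transfer ellipse at r = 9338 km gives v_t = √[μ(2/r − 1/a_t)] = 1.767 km/s.
Δv₂ = |v_t − v_c| = |1.767 − 1.321| = 0.4460 km/s.

Δv₂ = 446.0 m/s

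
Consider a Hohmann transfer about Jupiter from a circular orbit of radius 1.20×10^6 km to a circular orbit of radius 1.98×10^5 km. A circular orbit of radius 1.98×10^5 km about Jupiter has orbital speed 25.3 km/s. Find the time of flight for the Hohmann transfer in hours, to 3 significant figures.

t = 45.3 hours

From the circular-orbit relation v² = μ/r at r = 1.98×10^5 km: μ = v²r = (25.3)² × 1.98×10^5 = 1.26738×10^8 km³/s².
The Hohmann ellipse has a_t = (r₁ + r₂)/2 = 6.990×10^5 km.
Transfer time t = π√(a_t³/μ) = π√((6.990×10^5)³ / 1.26738×10^8) = 1.631×10^5 s.
Converting: 1.631×10^5 s ÷ 3600 s/hour = 45.3 hours.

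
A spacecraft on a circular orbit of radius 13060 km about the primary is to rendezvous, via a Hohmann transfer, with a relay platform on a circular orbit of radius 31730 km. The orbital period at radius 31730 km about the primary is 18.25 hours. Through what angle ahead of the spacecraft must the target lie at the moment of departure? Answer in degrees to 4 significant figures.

From Kepler's third law T² = 4π²r³/μ at r = 31730 km, T = 18.25 hours = 18.25 × 3600 s = 65700 s: μ = 4π²r³/T² = 2.92172×10^5 km³/s².
Transfer-ellipse semi-major axis a_t = (r₁ + r₂)/2 = (13060 + 31730)/2 = 22395 km.
The half-period of the transfer ellipse is t = π√(a_t³/μ) = 19478.6 s.
The target's mean motion on its circular orbit is ω₂ = √(μ/r₂³) = 9.56345×10^-5 rad/s.
Angle swept by the target during transfer: ω₂·t = 1.8628 rad = 106.73°.
Arrival is 180° from departure on the ellipse, so φ = 180° − 106.73° = 73.27°.

φ = 73.27°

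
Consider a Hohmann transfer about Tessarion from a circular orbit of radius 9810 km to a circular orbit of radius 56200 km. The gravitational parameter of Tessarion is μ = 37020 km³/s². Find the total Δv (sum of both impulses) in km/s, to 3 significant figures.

Semi-major axis of the transfer orbit: a_t = (9810 + 56200)/2 = 33005 km.
Circular speed at r₁: v₁ = √(μ/r₁) = √(37020/9810) = 1.9426 km/s.
Transfer-orbit speed at r₁ (vis-viva): v_p = √[μ(2/r₁ − 1/a_t)] = 2.5349 km/s.
First burn Δv₁ = |v_p − v₁| = 0.5923 km/s.
Circular speed at r₂: v₂ = √(μ/r₂) = 0.8116 km/s.
Transfer-orbit speed at r₂: v_a = √[μ(2/r₂ − 1/a_t)] = 0.4425 km/s.
Second burn Δv₂ = |v₂ − v_a| = 0.3691 km/s.
Total Δv = Δv₁ + Δv₂ = 0.9614 km/s.

Δv = 0.961 km/s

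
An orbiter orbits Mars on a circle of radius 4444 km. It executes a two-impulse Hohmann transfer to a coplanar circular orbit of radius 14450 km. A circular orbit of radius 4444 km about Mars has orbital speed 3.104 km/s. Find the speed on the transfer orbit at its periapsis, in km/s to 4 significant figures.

v = 3.839 km/s

From the circular-orbit relation v² = μ/r at r = 4444 km: μ = v²r = (3.104)² × 4444 = 42817.1 km³/s².
Semi-major axis of the transfer orbit: a_t = (4444 + 14450)/2 = 9447 km.
At periapsis, r = 4444 km.
From the vis-viva equation, v = √[μ(2/r − 1/a_t)] = 3.839 km/s.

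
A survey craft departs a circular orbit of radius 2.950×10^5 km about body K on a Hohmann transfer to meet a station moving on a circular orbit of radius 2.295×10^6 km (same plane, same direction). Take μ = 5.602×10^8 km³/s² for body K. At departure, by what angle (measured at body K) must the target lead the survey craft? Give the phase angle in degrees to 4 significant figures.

Transfer-ellipse semi-major axis a_t = (r₁ + r₂)/2 = (2.950×10^5 + 2.295×10^6)/2 = 1.295×10^6 km.
The half-period of the transfer ellipse is t = π√(a_t³/μ) = 1.956×10^5 s.
Target angular speed ω₂ = √(μ/r₂³) = 6.808×10^-6 rad/s.
Angle swept by the target during transfer: ω₂·t = 1.3316 rad = 76.30°.
The survey craft traverses 180° on the transfer ellipse, so the target must lead by 180° − 76.30° = 103.7°.

φ = 103.7°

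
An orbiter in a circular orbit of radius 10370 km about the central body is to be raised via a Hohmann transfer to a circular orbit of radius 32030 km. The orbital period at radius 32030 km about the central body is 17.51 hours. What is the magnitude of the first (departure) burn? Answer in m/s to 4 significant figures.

Δv₁ = 1286 m/s

From Kepler's third law T² = 4π²r³/μ at r = 32030 km, T = 17.51 hours = 17.51 × 3600 s = 63036 s: μ = 4π²r³/T² = 3.26478×10^5 km³/s².
The Hohmann ellipse has a_t = (r₁ + r₂)/2 = 21200 km.
Circular speed at r = 10370 km: v_c = √(μ/r) = 5.611 km/s.
Transfer-orbit speed at the same r (vis-viva, a = a_t): v_t = √[μ(2/r − 1/a_t)] = 6.897 km/s.
Δv₁ = |v_t − v_c| = |6.897 − 5.611| = 1.286 km/s.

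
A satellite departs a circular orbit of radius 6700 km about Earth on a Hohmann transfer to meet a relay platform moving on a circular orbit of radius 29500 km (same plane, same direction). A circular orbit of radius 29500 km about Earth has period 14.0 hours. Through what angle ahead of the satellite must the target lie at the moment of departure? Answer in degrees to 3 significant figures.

From Kepler's third law T² = 4π²r³/μ at r = 29500 km, T = 14.0 hours = 14.0 × 3600 s = 50400 s: μ = 4π²r³/T² = 3.98992×10^5 km³/s².
Transfer-ellipse semi-major axis a_t = (r₁ + r₂)/2 = (6700 + 29500)/2 = 18100 km.
Transfer time t = π√(a_t³/μ) = 12111 s.
The target's mean motion on its circular orbit is ω₂ = √(μ/r₂³) = 1.2467×10^-4 rad/s.
Angle swept by the target during transfer: ω₂·t = 1.5099 rad = 86.51°.
Arrival is 180° from departure on the ellipse, so φ = 180° − 86.51° = 93.5°.

φ = 93.5°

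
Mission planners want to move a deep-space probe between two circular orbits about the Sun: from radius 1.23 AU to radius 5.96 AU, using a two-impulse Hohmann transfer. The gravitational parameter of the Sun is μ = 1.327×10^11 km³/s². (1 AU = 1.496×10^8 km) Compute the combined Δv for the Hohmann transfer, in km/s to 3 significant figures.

In km: r₁ = 1.23 × 1.496×10^8 = 1.84008×10^8 km; r₂ = 5.96 × 1.496×10^8 = 8.91616×10^8 km.
Transfer-ellipse semi-major axis a_t = (r₁ + r₂)/2 = (1.84008×10^8 + 8.91616×10^8)/2 = 5.37812×10^8 km.
Circular speed at r₁: v₁ = √(μ/r₁) = √(1.327×10^11/1.84008×10^8) = 26.8545 km/s.
On the transfer ellipse at r₁, vis-viva equation gives v_p = √[μ(2/r₁ − 1/a_t)] = 34.5773 km/s.
First burn Δv₁ = |v_p − v₁| = 7.723 km/s.
Circular speed at r₂: v₂ = √(μ/r₂) = 12.20 km/s.
Transfer-orbit speed at r₂: v_a = √[μ(2/r₂ − 1/a_t)] = 7.136 km/s.
Second burn Δv₂ = |v₂ − v_a| = 5.064 km/s.
Total Δv = Δv₁ + Δv₂ = 12.79 km/s.

Δv = 12.8 km/s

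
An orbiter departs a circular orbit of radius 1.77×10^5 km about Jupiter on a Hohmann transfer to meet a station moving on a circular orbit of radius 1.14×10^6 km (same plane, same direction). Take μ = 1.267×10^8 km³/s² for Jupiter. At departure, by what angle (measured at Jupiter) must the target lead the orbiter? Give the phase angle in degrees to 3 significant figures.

φ = 101°

Semi-major axis of the transfer orbit: a_t = (1.770×10^5 + 1.140×10^6)/2 = 6.585×10^5 km.
Transfer time t = π√(a_t³/μ) = 1.4914×10^5 s.
Target angular speed ω₂ = √(μ/r₂³) = 9.2476×10^-6 rad/s.
Angle swept by the target during transfer: ω₂·t = 1.3792 rad = 79.02°.
The orbiter traverses 180° on the transfer ellipse, so the target must lead by 180° − 79.02° = 101°.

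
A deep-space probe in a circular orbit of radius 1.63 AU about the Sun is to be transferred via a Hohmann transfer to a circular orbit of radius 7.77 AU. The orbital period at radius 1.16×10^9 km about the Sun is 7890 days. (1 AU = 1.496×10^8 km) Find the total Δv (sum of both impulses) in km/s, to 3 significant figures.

From Kepler's third law T² = 4π²r³/μ at r = 1.16×10^9 km, T = 7890 days = 7890 × 86400 s = 6.81696×10^8 s: μ = 4π²r³/T² = 1.32603×10^11 km³/s².
In km: r₁ = 1.63 × 1.496×10^8 = 2.43848×10^8 km; r₂ = 7.77 × 1.496×10^8 = 1.162392×10^9 km.
The Hohmann ellipse has a_t = (r₁ + r₂)/2 = 7.0312×10^8 km.
Circular speed at r₁: v₁ = √(μ/r₁) = √(1.32603×10^11/2.43848×10^8) = 23.31935 km/s.
On the transfer ellipse at r₁, vis-viva gives v_p = √[μ(2/r₁ − 1/a_t)] = 29.98321 km/s.
First burn Δv₁ = |v_p − v₁| = 6.6639 km/s.
At r₂, v₂ = √(μ/r₂) = 10.6807 km/s.
Transfer-orbit speed at r₂: v_a = √[μ(2/r₂ − 1/a_t)] = 6.28991 km/s.
Second burn Δv₂ = |v₂ − v_a| = 4.3908 km/s.
Δv = Δv₁ + Δv₂ = 6.6639 + 4.3908 = 11.05 km/s.

Δv = 11.1 km/s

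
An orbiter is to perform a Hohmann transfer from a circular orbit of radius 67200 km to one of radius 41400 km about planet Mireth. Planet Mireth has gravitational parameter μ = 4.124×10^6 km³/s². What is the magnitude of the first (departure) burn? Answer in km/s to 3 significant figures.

Δv₁ = 0.994 km/s

Semi-major axis of the transfer orbit: a_t = (67200 + 41400)/2 = 54300 km.
Circular speed at r = 67200 km: v_c = √(μ/r) = 7.8338 km/s.
Vis-viva on the transfer ellipse at r = 67200 km gives v_t = √[μ(2/r − 1/a_t)] = 6.8403 km/s.
Δv₁ = |v_t − v_c| = |6.8403 − 7.8338| = 0.9935 km/s.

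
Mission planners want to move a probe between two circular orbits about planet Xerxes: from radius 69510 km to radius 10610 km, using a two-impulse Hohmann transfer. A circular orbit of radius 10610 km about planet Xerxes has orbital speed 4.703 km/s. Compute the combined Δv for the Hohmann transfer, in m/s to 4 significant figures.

From the circular-orbit relation v² = μ/r at r = 10610 km: μ = v²r = (4.703)² × 10610 = 2.34674×10^5 km³/s².
The Hohmann ellipse has a_t = (r₁ + r₂)/2 = 40060 km.
At r₁ the circular-orbit speed is v₁ = √(μ/r₁) = 1.8374 km/s.
On the transfer ellipse at r₁, v² = μ(2/r − 1/a) gives v_a = √[μ(2/r₁ − 1/a_t)] = 0.94561 km/s.
First burn Δv₁ = |v_a − v₁| = 0.8918 km/s.
Circular speed at r₂: v₂ = √(μ/r₂) = 4.703 km/s.
Transfer-orbit speed at r₂: v_p = √[μ(2/r₂ − 1/a_t)] = 6.195 km/s.
Second burn Δv₂ = |v₂ − v_p| = 1.492 km/s.
Total Δv = Δv₁ + Δv₂ = 2.384 km/s.

Δv = 2384 m/s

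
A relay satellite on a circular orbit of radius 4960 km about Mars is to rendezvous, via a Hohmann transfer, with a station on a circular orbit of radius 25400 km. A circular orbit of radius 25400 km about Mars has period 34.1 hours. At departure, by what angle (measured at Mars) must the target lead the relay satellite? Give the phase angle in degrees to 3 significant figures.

From Kepler's third law T² = 4π²r³/μ at r = 25400 km, T = 34.1 hours = 34.1 × 3600 s = 1.2276×10^5 s: μ = 4π²r³/T² = 42928.6 km³/s².
Semi-major axis of the transfer orbit: a_t = (4960 + 25400)/2 = 15180 km.
Transfer time t = π√(a_t³/μ) = 28360 s.
The target's mean motion on its circular orbit is ω₂ = √(μ/r₂³) = 5.118×10^-5 rad/s.
Angle swept by the target during transfer: ω₂·t = 1.4515 rad = 83.16°.
Arrival is 180° from departure on the ellipse, so φ = 180° − 83.16° = 96.8°.

φ = 96.8°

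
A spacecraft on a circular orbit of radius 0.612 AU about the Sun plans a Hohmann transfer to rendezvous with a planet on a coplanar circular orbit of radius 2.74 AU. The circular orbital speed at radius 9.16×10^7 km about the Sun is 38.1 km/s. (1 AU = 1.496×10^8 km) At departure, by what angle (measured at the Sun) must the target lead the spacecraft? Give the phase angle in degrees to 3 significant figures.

From the circular-orbit relation v² = μ/r at r = 9.16×10^7 km: μ = v²r = (38.1)² × 9.16×10^7 = 1.32967×10^11 km³/s².
In km: r₁ = 0.612 × 1.496×10^8 = 9.15552×10^7 km; r₂ = 2.74 × 1.496×10^8 = 4.09904×10^8 km.
The Hohmann ellipse has a_t = (r₁ + r₂)/2 = 2.507296×10^8 km.
The half-period of the transfer ellipse is t = π√(a_t³/μ) = 3.4205×10^7 s.
Target angular speed ω₂ = √(μ/r₂³) = 4.3939×10^-8 rad/s.
Angle swept by the target during transfer: ω₂·t = 1.5029 rad = 86.11°.
The spacecraft traverses 180° on the transfer ellipse, so the target must lead by 180° − 86.11° = 93.9°.

φ = 93.9°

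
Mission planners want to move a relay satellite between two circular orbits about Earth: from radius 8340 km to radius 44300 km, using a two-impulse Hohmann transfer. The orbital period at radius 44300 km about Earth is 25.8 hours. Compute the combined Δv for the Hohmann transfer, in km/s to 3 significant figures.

From Kepler's third law T² = 4π²r³/μ at r = 44300 km, T = 25.8 hours = 25.8 × 3600 s = 92880 s: μ = 4π²r³/T² = 3.97857×10^5 km³/s².
Semi-major axis of the transfer orbit: a_t = (8340 + 44300)/2 = 26320 km.
At r₁ the circular-orbit speed is v₁ = √(μ/r₁) = 6.907 km/s.
Transfer-orbit speed at r₁ (vis-viva): v_p = √[μ(2/r₁ − 1/a_t)] = 8.961 km/s.
First burn Δv₁ = |v_p − v₁| = 2.054 km/s.
Circular speed at r₂: v₂ = √(μ/r₂) = 2.997 km/s.
Transfer-orbit speed at r₂: v_a = √[μ(2/r₂ − 1/a_t)] = 1.687 km/s.
Second burn Δv₂ = |v₂ − v_a| = 1.310 km/s.
Δv = Δv₁ + Δv₂ = 2.054 + 1.310 = 3.364 km/s.

Δv = 3.36 km/s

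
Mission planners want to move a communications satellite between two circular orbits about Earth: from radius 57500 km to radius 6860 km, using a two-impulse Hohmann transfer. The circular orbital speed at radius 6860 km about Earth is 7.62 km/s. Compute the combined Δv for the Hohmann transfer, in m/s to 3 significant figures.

From the circular-orbit relation v² = μ/r at r = 6860 km: μ = v²r = (7.62)² × 6860 = 3.98322×10^5 km³/s².
The Hohmann ellipse has a_t = (r₁ + r₂)/2 = 32180 km.
Circular speed at r₁: v₁ = √(μ/r₁) = √(3.98322×10^5/57500) = 2.632 km/s.
Transfer-orbit speed at r₁ (vis-viva equation): v_a = √[μ(2/r₁ − 1/a_t)] = 1.215 km/s.
First burn Δv₁ = |v_a − v₁| = 1.417 km/s.
Circular speed at r₂: v₂ = √(μ/r₂) = 7.6200 km/s.
Transfer-orbit speed at r₂: v_p = √[μ(2/r₂ − 1/a_t)] = 10.186 km/s.
Second burn Δv₂ = |v₂ − v_p| = 2.566 km/s.
Total Δv = Δv₁ + Δv₂ = 3.983 km/s.

Δv = 3980 m/s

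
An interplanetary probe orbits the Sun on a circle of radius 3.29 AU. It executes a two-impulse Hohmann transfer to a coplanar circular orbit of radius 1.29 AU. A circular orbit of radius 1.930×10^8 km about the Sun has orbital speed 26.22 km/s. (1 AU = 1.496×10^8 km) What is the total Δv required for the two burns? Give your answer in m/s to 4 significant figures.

Δv = 9304 m/s

From the circular-orbit relation v² = μ/r at r = 1.930×10^8 km: μ = v²r = (26.22)² × 1.930×10^8 = 1.32685×10^11 km³/s².
In km: r₁ = 3.29 × 1.496×10^8 = 4.92184×10^8 km; r₂ = 1.29 × 1.496×10^8 = 1.92984×10^8 km.
The Hohmann ellipse has a_t = (r₁ + r₂)/2 = 3.42584×10^8 km.
Circular speed at r₁: v₁ = √(μ/r₁) = √(1.32685×10^11/4.92184×10^8) = 16.419 km/s.
Transfer-orbit speed at r₁ (vis-viva equation): v_a = √[μ(2/r₁ − 1/a_t)] = 12.323 km/s.
First burn Δv₁ = |v_a − v₁| = 4.096 km/s.
At r₂, v₂ = √(μ/r₂) = 26.221 km/s.
Transfer-orbit speed at r₂: v_p = √[μ(2/r₂ − 1/a_t)] = 31.429 km/s.
Second burn Δv₂ = |v₂ − v_p| = 5.208 km/s.
Total Δv = Δv₁ + Δv₂ = 9.304 km/s.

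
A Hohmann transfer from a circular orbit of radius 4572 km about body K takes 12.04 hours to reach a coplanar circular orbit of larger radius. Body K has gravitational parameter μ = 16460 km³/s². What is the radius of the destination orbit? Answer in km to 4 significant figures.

r₂ = 24690 km

Transfer time t = 12.04 hours = 43344 s, and t = π√(a_t³/μ).
So a_t = (μ t²/π²)^(1/3) = (16460 × (43344)² / π²)^(1/3) = 14633 km.
Since a_t = (r₁ + r₂)/2, r₂ = 2a_t − r₁ = 2×14633 − 4572 = 24694 km.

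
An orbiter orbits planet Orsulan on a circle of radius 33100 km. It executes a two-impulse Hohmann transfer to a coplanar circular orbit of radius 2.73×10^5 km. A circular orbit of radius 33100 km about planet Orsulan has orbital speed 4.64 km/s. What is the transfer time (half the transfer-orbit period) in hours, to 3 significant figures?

From the circular-orbit relation v² = μ/r at r = 33100 km: μ = v²r = (4.64)² × 33100 = 7.12630×10^5 km³/s².
Transfer-ellipse semi-major axis a_t = (r₁ + r₂)/2 = (33100 + 2.730×10^5)/2 = 1.5305×10^5 km.
Transfer time t = π√(a_t³/μ) = π√((1.5305×10^5)³ / 7.12630×10^5) = 2.228×10^5 s.
Converting: 2.228×10^5 s ÷ 3600 s/hour = 61.9 hours.

t = 61.9 hours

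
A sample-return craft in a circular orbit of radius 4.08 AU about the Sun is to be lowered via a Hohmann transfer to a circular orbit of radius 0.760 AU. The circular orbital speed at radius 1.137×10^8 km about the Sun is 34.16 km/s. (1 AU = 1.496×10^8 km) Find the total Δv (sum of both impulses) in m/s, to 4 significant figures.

From the circular-orbit relation v² = μ/r at r = 1.137×10^8 km: μ = v²r = (34.16)² × 1.137×10^8 = 1.32677×10^11 km³/s².
In km: r₁ = 4.08 × 1.496×10^8 = 6.10368×10^8 km; r₂ = 0.760 × 1.496×10^8 = 1.13696×10^8 km.
The Hohmann ellipse has a_t = (r₁ + r₂)/2 = 3.62032×10^8 km.
At r₁ the circular-orbit speed is v₁ = √(μ/r₁) = 14.743555 km/s.
Transfer-orbit speed at r₁ (vis-viva): v_a = √[μ(2/r₁ − 1/a_t)] = 8.2623070 km/s.
First burn Δv₁ = |v_a − v₁| = 6.4812 km/s.
Circular speed at r₂: v₂ = √(μ/r₂) = 34.161 km/s.
Transfer-orbit speed at r₂: v_p = √[μ(2/r₂ − 1/a_t)] = 44.356 km/s.
Second burn Δv₂ = |v₂ − v_p| = 10.195 km/s.
Δv = Δv₁ + Δv₂ = 6.4812 + 10.195 = 16.68 km/s.

Δv = 16680 m/s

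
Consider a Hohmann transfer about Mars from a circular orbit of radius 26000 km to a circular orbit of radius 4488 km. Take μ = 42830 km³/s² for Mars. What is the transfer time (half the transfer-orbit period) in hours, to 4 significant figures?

The Hohmann ellipse has a_t = (r₁ + r₂)/2 = 15244 km.
By Kepler's third law the transfer-orbit period is T = 2π√(a_t³/μ), so t = T/2 = 28570 s.
Converting: 28570 s ÷ 3600 s/hour = 7.936 hours.

t = 7.936 hours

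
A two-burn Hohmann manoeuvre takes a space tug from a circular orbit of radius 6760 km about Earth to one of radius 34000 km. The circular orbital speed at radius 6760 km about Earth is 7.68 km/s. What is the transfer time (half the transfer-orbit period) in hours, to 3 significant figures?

From the circular-orbit relation v² = μ/r at r = 6760 km: μ = v²r = (7.68)² × 6760 = 3.98721×10^5 km³/s².
The Hohmann ellipse has a_t = (r₁ + r₂)/2 = 20380 km.
Transfer time t = π√(a_t³/μ) = π√((20380)³ / 3.98721×10^5) = 14480 s.
Converting: 14480 s ÷ 3600 s/hour = 4.02 hours.

t = 4.02 hours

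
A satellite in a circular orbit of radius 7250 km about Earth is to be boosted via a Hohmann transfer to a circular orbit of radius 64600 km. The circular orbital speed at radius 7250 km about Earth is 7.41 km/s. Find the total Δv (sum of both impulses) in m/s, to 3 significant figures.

Δv = 3890 m/s

From the circular-orbit relation v² = μ/r at r = 7250 km: μ = v²r = (7.41)² × 7250 = 3.98084×10^5 km³/s².
Transfer-ellipse semi-major axis a_t = (r₁ + r₂)/2 = (7250 + 64600)/2 = 35925 km.
At r₁ the circular-orbit speed is v₁ = √(μ/r₁) = 7.410 km/s.
Transfer-orbit speed at r₁ (v² = μ(2/r − 1/a)): v_p = √[μ(2/r₁ − 1/a_t)] = 9.937 km/s.
First burn Δv₁ = |v_p − v₁| = 2.527 km/s.
Circular speed at r₂: v₂ = √(μ/r₂) = 2.482 km/s.
Transfer-orbit speed at r₂: v_a = √[μ(2/r₂ − 1/a_t)] = 1.115 km/s.
Second burn Δv₂ = |v₂ − v_a| = 1.367 km/s.
Δv = Δv₁ + Δv₂ = 2.527 + 1.367 = 3.894 km/s.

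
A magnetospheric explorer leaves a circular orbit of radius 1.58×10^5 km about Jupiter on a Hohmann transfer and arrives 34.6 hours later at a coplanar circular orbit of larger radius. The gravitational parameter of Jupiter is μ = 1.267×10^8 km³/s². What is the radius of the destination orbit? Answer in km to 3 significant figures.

r₂ = 1.01×10^6 km

Transfer time t = 34.6 hours = 1.2456×10^5 s, and t = π√(a_t³/μ).
So a_t = (μ t²/π²)^(1/3) = (1.267×10^8 × (1.2456×10^5)² / π²)^(1/3) = 5.8400×10^5 km.
Since a_t = (r₁ + r₂)/2, r₂ = 2a_t − r₁ = 2×5.8400×10^5 − 1.580×10^5 = 1.010×10^6 km.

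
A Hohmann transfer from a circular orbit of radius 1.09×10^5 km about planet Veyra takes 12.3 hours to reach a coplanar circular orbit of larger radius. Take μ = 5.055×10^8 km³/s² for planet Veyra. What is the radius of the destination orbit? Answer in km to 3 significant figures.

Transfer time t = 12.3 hours = 44280 s, and t = π√(a_t³/μ).
So a_t = (μ t²/π²)^(1/3) = (5.055×10^8 × (44280)² / π²)^(1/3) = 4.6481×10^5 km.
Since a_t = (r₁ + r₂)/2, r₂ = 2a_t − r₁ = 2×4.6481×10^5 − 1.090×10^5 = 8.2062×10^5 km.

r₂ = 8.21×10^5 km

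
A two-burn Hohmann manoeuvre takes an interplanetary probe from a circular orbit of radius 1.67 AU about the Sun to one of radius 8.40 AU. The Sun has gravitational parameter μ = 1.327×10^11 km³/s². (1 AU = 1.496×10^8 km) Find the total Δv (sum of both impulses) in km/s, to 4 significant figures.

Δv = 11.08 km/s

In km: r₁ = 1.67 × 1.496×10^8 = 2.49832×10^8 km; r₂ = 8.40 × 1.496×10^8 = 1.25664×10^9 km.
The Hohmann ellipse has a_t = (r₁ + r₂)/2 = 7.53236×10^8 km.
At r₁ the circular-orbit speed is v₁ = √(μ/r₁) = 23.047 km/s.
Transfer-orbit speed at r₁ (vis-viva equation): v_p = √[μ(2/r₁ − 1/a_t)] = 29.768 km/s.
First burn Δv₁ = |v_p − v₁| = 6.721 km/s.
Circular speed at r₂: v₂ = √(μ/r₂) = 10.276 km/s.
Transfer-orbit speed at r₂: v_a = √[μ(2/r₂ − 1/a_t)] = 5.9182 km/s.
Second burn Δv₂ = |v₂ − v_a| = 4.358 km/s.
Δv = Δv₁ + Δv₂ = 6.721 + 4.358 = 11.08 km/s.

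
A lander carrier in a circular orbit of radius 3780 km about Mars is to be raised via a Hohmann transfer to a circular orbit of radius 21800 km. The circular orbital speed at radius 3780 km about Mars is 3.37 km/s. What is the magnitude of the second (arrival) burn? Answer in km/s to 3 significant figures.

Δv₂ = 0.640 km/s

From the circular-orbit relation v² = μ/r at r = 3780 km: μ = v²r = (3.37)² × 3780 = 42929.1 km³/s².
The Hohmann ellipse has a_t = (r₁ + r₂)/2 = 12790 km.
On the circular orbit at r = 21800 km, v_c = √(μ/r) = 1.4033 km/s.
Vis-viva on the transfer ellipse at r = 21800 km gives v_t = √[μ(2/r − 1/a_t)] = 0.76288 km/s.
Δv₂ = |v_t − v_c| = |0.76288 − 1.4033| = 0.6404 km/s.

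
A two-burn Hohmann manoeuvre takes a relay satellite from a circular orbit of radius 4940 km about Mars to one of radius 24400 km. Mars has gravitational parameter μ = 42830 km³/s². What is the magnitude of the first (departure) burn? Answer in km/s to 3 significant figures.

Semi-major axis of the transfer orbit: a_t = (4940 + 24400)/2 = 14670 km.
On the circular orbit at r = 4940 km, v_c = √(μ/r) = 2.9445 km/s.
Vis-viva on the transfer ellipse at r = 4940 km gives v_t = √[μ(2/r − 1/a_t)] = 3.7974 km/s.
Δv₁ = |v_t − v_c| = |3.7974 − 2.9445| = 0.8529 km/s.

Δv₁ = 0.853 km/s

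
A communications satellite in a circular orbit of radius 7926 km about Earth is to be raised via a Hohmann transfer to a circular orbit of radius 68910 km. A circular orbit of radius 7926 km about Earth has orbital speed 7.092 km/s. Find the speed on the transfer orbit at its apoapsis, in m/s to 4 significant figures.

From the circular-orbit relation v² = μ/r at r = 7926 km: μ = v²r = (7.092)² × 7926 = 3.98650×10^5 km³/s².
The Hohmann ellipse has a_t = (r₁ + r₂)/2 = 38418 km.
At apoapsis, r = 68910 km.
From the vis-viva equation, v = √[μ(2/r − 1/a_t)] = 1.092 km/s.

v = 1092 m/s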